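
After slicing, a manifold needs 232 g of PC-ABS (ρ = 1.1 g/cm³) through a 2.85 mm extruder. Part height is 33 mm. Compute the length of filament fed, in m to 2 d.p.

33.06 m

Extruded volume: 232/1.1 = 210.9091 cm³ (210909.1 mm³).
Filament cross-section = π × (2.85/2)² = 6.3794 mm².
Length = 210909.1 / 6.3794 = 33060.96 mm = 33.06 m.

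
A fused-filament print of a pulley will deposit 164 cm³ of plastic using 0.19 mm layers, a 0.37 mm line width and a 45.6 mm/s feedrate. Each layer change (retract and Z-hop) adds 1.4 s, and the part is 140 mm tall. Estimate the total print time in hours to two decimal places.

14.50 hours

Extrusion cross-section = 0.19 × 0.37 = 0.0703 mm².
Total extruded path = 164000/0.0703 = 2332859.2 mm.
Time extruding: 2332859.2 / 45.6 → 51159.2 s.
Layers = ⌈140/0.19⌉ = 737.
Z-hop total = 737 × 1.4 = 1031.8 s.
Altogether 51159.2 + 1031.8 = 52191 s, i.e. 14.50 hours.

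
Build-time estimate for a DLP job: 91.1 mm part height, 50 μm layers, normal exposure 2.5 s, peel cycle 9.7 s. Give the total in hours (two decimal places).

Layers = ⌈91.1/0.05⌉ = 1822.
Each layer takes = 2.5 + 9.7 = 12.2 s.
Total = 1822 × 12.2 = 22228.4 s = 6.17 hours.

6.17 hours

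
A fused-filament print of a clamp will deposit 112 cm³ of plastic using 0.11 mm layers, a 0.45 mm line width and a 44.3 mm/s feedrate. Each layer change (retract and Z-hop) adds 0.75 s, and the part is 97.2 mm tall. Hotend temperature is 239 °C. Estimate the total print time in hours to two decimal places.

Extrusion cross-section = 0.11 × 0.45, so 0.0495 mm².
Toolpath length = 112 cm³ / 0.0495 mm² = 112000 / 0.0495 = 2262626.3 mm.
Extrusion time = 2262626.3 / 44.3 = 51075.1 s.
Number of layers: 97.2 / 0.11 → 884 (rounded up).
Z-hop total = 884 × 0.75, so 663 s.
Total = 51075.1 + 663 = 51738.1 s = 14.37 hours.

14.37 hours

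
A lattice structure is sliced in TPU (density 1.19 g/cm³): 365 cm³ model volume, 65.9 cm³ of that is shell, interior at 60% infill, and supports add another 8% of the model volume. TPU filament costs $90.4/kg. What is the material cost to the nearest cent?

$29.54

Volume inside the shell = 365 − 65.9, so 299.1 cm³.
Deposited infill = 0.60 × 299.1, so 179.46 cm³.
Support = 0.08 × 365 = 29.2 cm³.
Deposited volume: 65.9 + 179.46 + 29.2 → 274.56 cm³.
Mass = 274.56 × 1.19, so 326.7264 g.
At $90.4/kg: 326.7264/1000 × 90.4 = $29.54.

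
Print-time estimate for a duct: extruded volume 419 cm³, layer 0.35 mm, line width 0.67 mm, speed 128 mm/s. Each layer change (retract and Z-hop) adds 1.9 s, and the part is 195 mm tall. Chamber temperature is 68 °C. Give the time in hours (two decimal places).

Extrusion cross-section: 0.35 × 0.67 → 0.2345 mm².
Toolpath length = 419 cm³ / 0.2345 mm² = 419000 / 0.2345 = 1786780.4 mm.
Time extruding = 1786780.4 / 128, so 13959.2 s.
Layers = ⌈195/0.35⌉ = 558.
Z-hop total = 558 × 1.9, so 1060.2 s.
Total = 13959.2 + 1060.2 = 15019.4 s = 4.17 hours.

4.17 hours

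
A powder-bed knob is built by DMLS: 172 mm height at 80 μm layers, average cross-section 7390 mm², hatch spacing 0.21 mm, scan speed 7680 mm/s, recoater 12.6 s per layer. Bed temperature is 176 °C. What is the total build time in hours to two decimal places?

10.26 hours

Layers = ⌈172/0.08⌉ = 2150.
Scan path per layer: 7390 / 0.21 → 35190.5 mm.
Laser time per layer = 35190.5 / 7680, so 4.5821 s.
Layer cycle = 4.5821 + 12.6, so 17.1821 s.
2150 layers × 17.1821 s/layer = 36941.515 s, i.e. 10.26 hours.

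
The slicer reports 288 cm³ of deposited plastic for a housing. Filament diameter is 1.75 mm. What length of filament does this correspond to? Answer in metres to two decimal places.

Filament cross-section = π × (1.75/2)² = 2.4053 mm².
L = 288000 mm³ / 2.4053 mm² = 119735.58 mm, i.e. 119.74 m.

119.74 m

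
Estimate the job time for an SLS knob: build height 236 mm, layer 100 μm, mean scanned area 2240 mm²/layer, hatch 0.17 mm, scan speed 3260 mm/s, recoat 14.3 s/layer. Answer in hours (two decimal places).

Layers = ⌈236/0.1⌉ = 2360.
Per-layer scan distance = 2240 / 0.17, so 13176.5 mm.
Per-layer scan time: 13176.5 / 3260 → 4.0419 s.
Time per layer = 4.0419 + 14.3 = 18.3419 s.
Build time = 2360 × 18.3419 = 43286.884 s = 12.02 hours.

12.02 hours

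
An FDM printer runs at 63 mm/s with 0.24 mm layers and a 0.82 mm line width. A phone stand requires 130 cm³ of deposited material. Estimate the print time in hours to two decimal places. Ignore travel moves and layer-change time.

Extrusion cross-section = 0.24 × 0.82 = 0.1968 mm².
Path length: 130000 mm³ / 0.1968 mm² → 660569.1 mm.
Print-move time = 660569.1 / 63, so 10485.2 s.
That's 10485.2 s → 2.91 hours.

2.91 hours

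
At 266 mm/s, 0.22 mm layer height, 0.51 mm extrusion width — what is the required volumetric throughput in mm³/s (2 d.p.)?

Extrusion cross-section: 0.22 × 0.51 → 0.1122 mm².
Q = v·A = 266 × 0.1122 = 29.85 mm³/s.

29.85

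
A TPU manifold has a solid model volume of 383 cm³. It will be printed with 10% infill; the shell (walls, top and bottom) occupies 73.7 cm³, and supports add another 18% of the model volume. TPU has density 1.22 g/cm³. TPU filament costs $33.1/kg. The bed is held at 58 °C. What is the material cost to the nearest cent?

$7.01

Interior volume = 383 − 73.7 = 309.3 cm³.
Infill volume = 0.10 × 309.3 = 30.93 cm³.
Support = 0.18 × 383, so 68.94 cm³.
Total extruded = 73.7 + 30.93 + 68.94, so 173.57 cm³.
Mass = 173.57 × 1.22 = 211.7554 g.
Cost = 211.7554 g / 1000 × $33.1/kg = $7.01.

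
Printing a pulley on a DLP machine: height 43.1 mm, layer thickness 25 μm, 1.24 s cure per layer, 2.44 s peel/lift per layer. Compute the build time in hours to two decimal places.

Number of layers: 43.1 / 0.025 → 1724 (rounded up).
Each layer takes = 1.24 + 2.44, so 3.68 s.
Build time: 1724 × 3.68 s = 6344.32 s, i.e. 1.76 hours.

1.76 hours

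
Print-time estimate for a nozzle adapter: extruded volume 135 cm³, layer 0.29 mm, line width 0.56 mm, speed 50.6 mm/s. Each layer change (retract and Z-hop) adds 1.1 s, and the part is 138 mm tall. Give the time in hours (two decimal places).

Bead cross-section: 0.29 × 0.56 → 0.1624 mm².
Toolpath length = 135 cm³ / 0.1624 mm² = 135000 / 0.1624 = 831280.8 mm.
Extrusion time = 831280.8 / 50.6, so 16428.5 s.
Layer count = ceil(138 / 0.29) = 476.
Layer-change overhead = 476 × 1.1 = 523.6 s.
Altogether 16428.5 + 523.6 = 16952.1 s, i.e. 4.71 hours.

4.71 hours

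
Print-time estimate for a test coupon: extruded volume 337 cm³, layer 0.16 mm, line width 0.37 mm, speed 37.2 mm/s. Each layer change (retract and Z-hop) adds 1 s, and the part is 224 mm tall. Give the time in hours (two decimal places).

42.90 hours

Line area: 0.16 × 0.37 → 0.0592 mm².
Total extruded path = 337000/0.0592 = 5692567.6 mm.
Print-move time = 5692567.6 / 37.2 = 153026 s.
Layer count = ceil(224 / 0.16) = 1400.
Z-hop total = 1400 × 1 = 1400 s.
Total = 153026 + 1400 = 154426 s = 42.90 hours.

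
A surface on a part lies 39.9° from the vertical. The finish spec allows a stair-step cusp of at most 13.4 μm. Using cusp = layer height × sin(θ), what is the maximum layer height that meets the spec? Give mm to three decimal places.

0.021 mm

t = h_c / sin θ = 0.0134 / 0.6414 = 0.021 mm.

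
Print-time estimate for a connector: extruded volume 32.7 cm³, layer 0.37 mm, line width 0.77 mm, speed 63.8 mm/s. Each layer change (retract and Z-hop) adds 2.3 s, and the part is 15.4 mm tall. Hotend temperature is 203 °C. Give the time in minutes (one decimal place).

Bead cross-section = 0.37 × 0.77, so 0.2849 mm².
Total extruded path = 32700/0.2849 = 114777.1 mm.
Print-move time = 114777.1 / 63.8 = 1799 s.
Layers = ⌈15.4/0.37⌉ = 42.
Z-hop total = 42 × 2.3 = 96.6 s.
Total = 1799 + 96.6 = 1895.6 s = 31.6 minutes.

31.6 minutes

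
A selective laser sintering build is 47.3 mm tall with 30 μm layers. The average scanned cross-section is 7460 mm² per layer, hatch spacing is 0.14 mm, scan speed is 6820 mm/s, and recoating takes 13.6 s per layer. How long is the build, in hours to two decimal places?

9.38 hours

Layer count = ceil(47.3 / 0.03) = 1577.
Per-layer scan distance = 7460 / 0.14 = 53285.7 mm.
Laser time per layer = 53285.7 / 6820 = 7.8132 s.
Layer cycle: 7.8132 + 13.6 → 21.4132 s.
1577 layers × 21.4132 s/layer = 33768.6164 s, i.e. 9.38 hours.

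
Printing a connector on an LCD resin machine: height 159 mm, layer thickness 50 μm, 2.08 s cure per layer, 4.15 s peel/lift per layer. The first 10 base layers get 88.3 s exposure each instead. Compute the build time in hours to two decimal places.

Layer count = ceil(159 / 0.05) = 3180.
Base layers = 10 × (88.3 + 4.15) = 924.5 s.
Regular layers = 3170 × (2.08 + 4.15) = 19749.1 s.
Total = 924.5 + 19749.1 = 20673.6 s = 5.74 hours.

5.74 hours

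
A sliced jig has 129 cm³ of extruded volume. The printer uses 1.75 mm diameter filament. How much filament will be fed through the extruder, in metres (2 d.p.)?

Filament cross-section = π × (1.75/2)² = 2.4053 mm².
L = 129000 mm³ / 2.4053 mm² = 53631.56 mm, i.e. 53.63 m.

53.63 m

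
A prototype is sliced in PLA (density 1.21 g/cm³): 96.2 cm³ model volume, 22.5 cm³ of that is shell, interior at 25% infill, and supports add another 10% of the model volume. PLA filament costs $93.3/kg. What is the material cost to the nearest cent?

Infill region = 96.2 − 22.5, so 73.7 cm³.
Infill volume = 0.25 × 73.7 = 18.425 cm³.
Support = 0.10 × 96.2, so 9.62 cm³.
Total extruded = 22.5 + 18.425 + 9.62 = 50.545 cm³.
Mass = 50.545 × 1.21, so 61.15945 g.
Cost = 61.15945 g / 1000 × $93.3/kg = $5.71.

$5.71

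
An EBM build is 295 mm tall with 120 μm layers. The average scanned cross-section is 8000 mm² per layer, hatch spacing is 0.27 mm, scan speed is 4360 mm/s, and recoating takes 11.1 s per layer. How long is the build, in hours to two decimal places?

Number of layers: 295 / 0.12 → 2459 (rounded up).
Hatch length per layer: 8000 / 0.27 → 29629.6 mm.
Per-layer scan time: 29629.6 / 4360 → 6.7958 s.
Layer cycle = 6.7958 + 11.1 = 17.8958 s.
Total: 2459 × 17.8958 s = 44005.7722 s → 12.22 hours.

12.22 hours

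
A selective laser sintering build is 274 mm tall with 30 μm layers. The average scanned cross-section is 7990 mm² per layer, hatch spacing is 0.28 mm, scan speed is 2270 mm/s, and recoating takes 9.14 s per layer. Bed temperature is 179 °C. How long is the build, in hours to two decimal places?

Number of layers: 274 / 0.03 → 9134 (rounded up).
Scan path per layer = 7990 / 0.28, so 28535.7 mm.
Scan time per layer: 28535.7 / 2270 → 12.5708 s.
Per-layer time = 12.5708 + 9.14 = 21.7108 s.
9134 layers × 21.7108 s/layer = 198306.4472 s, i.e. 55.09 hours.

55.09 hours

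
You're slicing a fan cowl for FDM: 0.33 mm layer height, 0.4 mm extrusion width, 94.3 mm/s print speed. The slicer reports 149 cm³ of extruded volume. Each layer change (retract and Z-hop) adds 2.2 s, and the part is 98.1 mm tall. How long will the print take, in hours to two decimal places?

3.51 hours

Line area = 0.33 × 0.4, so 0.132 mm².
Path length: 149000 mm³ / 0.132 mm² → 1128787.9 mm.
Print-move time = 1128787.9 / 94.3, so 11970.2 s.
Number of layers: 98.1 / 0.33 → 298 (rounded up).
Layer-change overhead = 298 × 2.2, so 655.6 s.
Total = 11970.2 + 655.6 = 12625.8 s = 3.51 hours.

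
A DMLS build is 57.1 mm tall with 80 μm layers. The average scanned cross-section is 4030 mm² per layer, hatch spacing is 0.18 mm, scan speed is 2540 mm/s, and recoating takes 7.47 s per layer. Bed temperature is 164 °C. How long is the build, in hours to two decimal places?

Layers = ⌈57.1/0.08⌉ = 714.
Per-layer scan distance = 4030 / 0.18, so 22388.9 mm.
Laser time per layer: 22388.9 / 2540 → 8.8145 s.
Layer cycle: 8.8145 + 7.47 → 16.2845 s.
Total: 714 × 16.2845 s = 11627.133 s → 3.23 hours.

3.23 hours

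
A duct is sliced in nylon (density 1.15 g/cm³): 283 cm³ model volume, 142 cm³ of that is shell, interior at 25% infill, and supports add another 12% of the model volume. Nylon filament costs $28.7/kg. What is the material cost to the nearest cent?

$6.97

Interior volume = 283 − 142, so 141 cm³.
Infill deposited = 0.25 × 141 = 35.25 cm³.
Support = 0.12 × 283 = 33.96 cm³.
Total printed volume: 142 + 35.25 + 33.96 → 211.21 cm³.
Mass = 211.21 × 1.15, so 242.8915 g.
Cost = 242.8915 g / 1000 × $28.7/kg = $6.97.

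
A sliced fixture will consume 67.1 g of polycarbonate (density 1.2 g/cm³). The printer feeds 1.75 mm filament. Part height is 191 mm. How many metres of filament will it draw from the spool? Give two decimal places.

23.25 m

Volume = 67.1 g / 1.2 g·cm⁻³ = 55.9167 cm³ = 55916.7 mm³.
Filament cross-section = π × (1.75/2)² = 2.4053 mm².
Length = 55916.7 / 2.4053 = 23247.29 mm = 23.25 m.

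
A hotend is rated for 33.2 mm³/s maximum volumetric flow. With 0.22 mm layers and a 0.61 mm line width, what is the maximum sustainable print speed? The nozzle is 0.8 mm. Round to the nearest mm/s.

Extrusion cross-section = 0.22 × 0.61 = 0.1342 mm².
Max speed = 33.2 / 0.1342 = 247.39 ≈ 247 mm/s.

247 mm/s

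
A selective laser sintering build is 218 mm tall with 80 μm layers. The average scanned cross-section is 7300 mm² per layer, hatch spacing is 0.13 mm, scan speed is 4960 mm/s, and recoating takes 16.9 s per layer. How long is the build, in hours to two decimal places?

21.36 hours

Layers = ⌈218/0.08⌉ = 2725.
Hatch length per layer = 7300 / 0.13 = 56153.8 mm.
Per-layer scan time = 56153.8 / 4960 = 11.3213 s.
Layer cycle = 11.3213 + 16.9 = 28.2213 s.
Build time = 2725 × 28.2213 = 76903.0425 s = 21.36 hours.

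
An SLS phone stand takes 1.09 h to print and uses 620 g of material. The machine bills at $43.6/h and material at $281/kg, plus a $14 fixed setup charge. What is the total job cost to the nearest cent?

$235.74

Time charge = 43.6 × 1.09 = $47.524.
Material cost: 281 × 620/1000 → $174.22.
Total = 47.524 + 174.22 + 14 = 235.744 ≈ $235.74.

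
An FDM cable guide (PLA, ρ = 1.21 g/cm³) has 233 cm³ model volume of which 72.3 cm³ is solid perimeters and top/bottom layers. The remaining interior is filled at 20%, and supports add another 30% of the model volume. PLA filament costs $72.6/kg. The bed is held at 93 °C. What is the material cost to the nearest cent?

$15.32

Interior volume = 233 − 72.3 = 160.7 cm³.
Infill volume = 0.20 × 160.7 = 32.14 cm³.
Support = 0.30 × 233, so 69.9 cm³.
Total printed volume = 72.3 + 32.14 + 69.9, so 174.34 cm³.
Mass: 174.34 × 1.21 → 210.9514 g.
At $72.6/kg: 210.9514/1000 × 72.6 = $15.32.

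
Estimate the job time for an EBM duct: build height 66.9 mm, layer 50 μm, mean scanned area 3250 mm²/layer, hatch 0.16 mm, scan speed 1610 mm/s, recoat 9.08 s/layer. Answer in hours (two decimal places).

Layer count = ceil(66.9 / 0.05) = 1338.
Per-layer scan distance = 3250 / 0.16, so 20312.5 mm.
Beam time per layer: 20312.5 / 1610 → 12.6165 s.
Time per layer: 12.6165 + 9.08 → 21.6965 s.
Total: 1338 × 21.6965 s = 29029.917 s → 8.06 hours.

8.06 hours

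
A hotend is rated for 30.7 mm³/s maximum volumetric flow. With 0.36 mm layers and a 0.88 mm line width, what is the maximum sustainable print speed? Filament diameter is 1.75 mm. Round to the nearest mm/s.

97 mm/s

A = 0.36 × 0.88 = 0.3168 mm².
v_max = Q/A = 30.7/0.3168 = 96.91 mm/s → 97 mm/s.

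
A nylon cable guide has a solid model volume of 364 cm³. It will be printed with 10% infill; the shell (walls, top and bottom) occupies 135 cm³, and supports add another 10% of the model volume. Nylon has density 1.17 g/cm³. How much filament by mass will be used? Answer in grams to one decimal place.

227.3 g

Interior volume = 364 − 135 = 229 cm³.
Infill deposited = 0.10 × 229, so 22.9 cm³.
Support = 0.10 × 364 = 36.4 cm³.
Total printed volume = 135 + 22.9 + 36.4 = 194.3 cm³.
Mass = 194.3 × 1.17 = 227.331 g.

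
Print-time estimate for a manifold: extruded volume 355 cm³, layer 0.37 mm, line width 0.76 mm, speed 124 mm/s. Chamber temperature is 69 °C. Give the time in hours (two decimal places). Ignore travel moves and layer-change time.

2.83 hours

Bead cross-section = 0.37 × 0.76 = 0.2812 mm².
Path length: 355000 mm³ / 0.2812 mm² → 1262446.7 mm.
Time extruding = 1262446.7 / 124, so 10181 s.
That's 10181 s → 2.83 hours.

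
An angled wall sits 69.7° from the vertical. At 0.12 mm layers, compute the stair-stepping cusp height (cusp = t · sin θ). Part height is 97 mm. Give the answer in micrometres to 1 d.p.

sin(69.7°) = 0.9379, so cusp = 0.12 × 0.9379 = 0.112548 mm → 112.5 μm.

112.5 μm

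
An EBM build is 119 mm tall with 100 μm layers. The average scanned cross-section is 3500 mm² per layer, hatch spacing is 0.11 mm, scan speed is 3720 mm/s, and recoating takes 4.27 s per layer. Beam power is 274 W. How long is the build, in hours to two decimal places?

4.24 hours

Number of layers: 119 / 0.1 → 1190 (rounded up).
Per-layer scan distance = 3500 / 0.11, so 31818.2 mm.
Beam time per layer: 31818.2 / 3720 → 8.5533 s.
Time per layer = 8.5533 + 4.27 = 12.8233 s.
Total: 1190 × 12.8233 s = 15259.727 s → 4.24 hours.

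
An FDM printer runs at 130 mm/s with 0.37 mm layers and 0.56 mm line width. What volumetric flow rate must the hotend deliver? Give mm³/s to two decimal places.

26.94

Extrusion cross-section = 0.37 × 0.56, so 0.2072 mm².
Volumetric flow = 130 × 0.2072 = 26.94 mm³/s.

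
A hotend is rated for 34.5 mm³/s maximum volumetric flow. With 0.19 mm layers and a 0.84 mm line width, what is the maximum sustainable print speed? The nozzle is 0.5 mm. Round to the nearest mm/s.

216 mm/s

Bead cross-section = 0.19 × 0.84, so 0.1596 mm².
v_max = Q/A = 34.5/0.1596 = 216.17 mm/s → 216 mm/s.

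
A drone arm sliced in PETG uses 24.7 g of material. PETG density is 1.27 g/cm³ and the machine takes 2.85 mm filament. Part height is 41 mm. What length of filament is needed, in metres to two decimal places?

3.05 m

Volume = 24.7 g / 1.27 g·cm⁻³ = 19.4488 cm³ = 19448.8 mm³.
Cross-section of 2.85 mm filament: π·(2.85/2)² = 6.3794 mm².
L = V/A = 19448.8/6.3794 = 3048.69 mm → 3.05 m.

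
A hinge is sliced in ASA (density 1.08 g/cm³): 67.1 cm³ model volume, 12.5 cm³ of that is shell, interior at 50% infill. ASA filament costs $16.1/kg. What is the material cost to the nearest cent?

Infill region = 67.1 − 12.5 = 54.6 cm³.
Infill deposited = 0.50 × 54.6, so 27.3 cm³.
Total printed volume: 12.5 + 27.3 → 39.8 cm³.
Mass = 39.8 × 1.08 = 42.984 g.
Cost = 42.984 g / 1000 × $16.1/kg = $0.69.

$0.69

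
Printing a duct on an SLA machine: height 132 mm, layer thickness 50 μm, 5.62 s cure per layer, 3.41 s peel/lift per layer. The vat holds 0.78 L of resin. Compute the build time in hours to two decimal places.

6.62 hours

Layers = ⌈132/0.05⌉ = 2640.
Each layer takes = 5.62 + 3.41 = 9.03 s.
Build time: 2640 × 9.03 s = 23839.2 s, i.e. 6.62 hours.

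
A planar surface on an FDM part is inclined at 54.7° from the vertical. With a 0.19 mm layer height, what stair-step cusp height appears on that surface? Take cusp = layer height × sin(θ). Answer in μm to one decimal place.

Cusp = layer height × sin(54.7°) = 0.19 × 0.8161 = 0.155059 mm = 155.1 μm.

155.1 μm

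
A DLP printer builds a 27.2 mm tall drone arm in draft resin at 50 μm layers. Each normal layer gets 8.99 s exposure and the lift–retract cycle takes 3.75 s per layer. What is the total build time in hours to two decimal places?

Layer count = ceil(27.2 / 0.05) = 544.
Cycle time = 8.99 + 3.75 = 12.74 s.
Build time: 544 × 12.74 s = 6930.56 s, i.e. 1.93 hours.

1.93 hours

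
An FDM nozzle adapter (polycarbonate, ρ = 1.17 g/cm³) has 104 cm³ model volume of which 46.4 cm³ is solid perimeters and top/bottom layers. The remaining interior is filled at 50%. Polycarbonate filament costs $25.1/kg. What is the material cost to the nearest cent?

$2.21

Infill region: 104 − 46.4 → 57.6 cm³.
Infill volume = 0.50 × 57.6, so 28.8 cm³.
Total extruded = 46.4 + 28.8, so 75.2 cm³.
Mass: 75.2 × 1.17 → 87.984 g.
At $25.1/kg: 87.984/1000 × 25.1 = $2.21.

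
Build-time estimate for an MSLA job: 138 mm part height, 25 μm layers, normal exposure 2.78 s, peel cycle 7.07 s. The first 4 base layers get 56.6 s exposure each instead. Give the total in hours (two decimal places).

15.16 hours

Layer count = ceil(138 / 0.025) = 5520.
Base layers: 4 × (56.6 + 7.07) → 254.68 s.
Regular layers: 5516 × (2.78 + 7.07) → 54332.6 s.
Sum: 254.68 + 54332.6 = 54587.28 s → 15.16 hours.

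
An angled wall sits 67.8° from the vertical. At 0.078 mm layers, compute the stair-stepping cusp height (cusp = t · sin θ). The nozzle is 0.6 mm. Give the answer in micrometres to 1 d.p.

h_c = t·sin θ = 0.078 × 0.9259 = 0.07222 mm (72.2 μm).

72.2 μm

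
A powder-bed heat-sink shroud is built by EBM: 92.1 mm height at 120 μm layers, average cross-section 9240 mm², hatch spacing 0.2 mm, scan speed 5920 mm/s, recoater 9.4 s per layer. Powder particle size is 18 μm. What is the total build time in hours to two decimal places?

Number of layers: 92.1 / 0.12 → 768 (rounded up).
Scan path per layer: 9240 / 0.2 → 46200 mm.
Per-layer scan time = 46200 / 5920 = 7.8041 s.
Time per layer = 7.8041 + 9.4 = 17.2041 s.
Total: 768 × 17.2041 s = 13212.7488 s → 3.67 hours.

3.67 hours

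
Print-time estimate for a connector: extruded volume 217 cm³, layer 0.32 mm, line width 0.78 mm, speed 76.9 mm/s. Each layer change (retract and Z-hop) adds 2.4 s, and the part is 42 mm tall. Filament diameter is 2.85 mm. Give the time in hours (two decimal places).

3.23 hours

Line area = 0.32 × 0.78, so 0.2496 mm².
Toolpath length = 217 cm³ / 0.2496 mm² = 217000 / 0.2496 = 869391 mm.
Print-move time: 869391 / 76.9 → 11305.5 s.
Layer count = ceil(42 / 0.32) = 132.
Non-print overhead = 132 × 2.4, so 316.8 s.
Total = 11305.5 + 316.8 = 11622.3 s = 3.23 hours.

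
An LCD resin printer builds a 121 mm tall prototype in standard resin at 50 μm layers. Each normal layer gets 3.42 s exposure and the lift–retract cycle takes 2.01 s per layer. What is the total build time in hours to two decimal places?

Layers = ⌈121/0.05⌉ = 2420.
Cycle time = 3.42 + 2.01, so 5.43 s.
Build time: 2420 × 5.43 s = 13140.6 s, i.e. 3.65 hours.

3.65 hours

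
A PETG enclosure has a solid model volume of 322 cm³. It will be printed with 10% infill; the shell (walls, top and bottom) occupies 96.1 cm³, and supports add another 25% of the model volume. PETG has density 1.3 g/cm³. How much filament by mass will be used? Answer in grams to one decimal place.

258.9 g

Volume inside the shell: 322 − 96.1 → 225.9 cm³.
Deposited infill = 0.10 × 225.9, so 22.59 cm³.
Support = 0.25 × 322 = 80.5 cm³.
Deposited volume = 96.1 + 22.59 + 80.5, so 199.19 cm³.
Mass = 199.19 × 1.3 = 258.947 g.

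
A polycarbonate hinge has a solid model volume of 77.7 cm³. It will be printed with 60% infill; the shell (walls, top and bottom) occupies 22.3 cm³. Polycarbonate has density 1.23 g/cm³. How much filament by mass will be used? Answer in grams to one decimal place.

Infill region: 77.7 − 22.3 → 55.4 cm³.
Infill volume = 0.60 × 55.4, so 33.24 cm³.
Total printed volume = 22.3 + 33.24, so 55.54 cm³.
Mass: 55.54 × 1.23 → 68.3142 g.

68.3 g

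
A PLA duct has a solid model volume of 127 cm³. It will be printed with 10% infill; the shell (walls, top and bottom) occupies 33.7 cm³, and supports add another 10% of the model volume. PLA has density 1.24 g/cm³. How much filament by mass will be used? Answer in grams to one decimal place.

69.1 g

Interior volume = 127 − 33.7, so 93.3 cm³.
Deposited infill: 0.10 × 93.3 → 9.33 cm³.
Support: 0.10 × 127 → 12.7 cm³.
Deposited volume = 33.7 + 9.33 + 12.7 = 55.73 cm³.
Mass = 55.73 × 1.24, so 69.1052 g.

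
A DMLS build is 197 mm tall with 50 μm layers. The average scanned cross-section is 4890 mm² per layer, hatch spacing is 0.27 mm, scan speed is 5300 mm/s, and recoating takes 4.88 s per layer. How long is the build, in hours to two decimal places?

9.08 hours

Number of layers: 197 / 0.05 → 3940 (rounded up).
Per-layer scan distance: 4890 / 0.27 → 18111.1 mm.
Laser time per layer = 18111.1 / 5300, so 3.4172 s.
Time per layer = 3.4172 + 4.88, so 8.2972 s.
3940 layers × 8.2972 s/layer = 32690.968 s, i.e. 9.08 hours.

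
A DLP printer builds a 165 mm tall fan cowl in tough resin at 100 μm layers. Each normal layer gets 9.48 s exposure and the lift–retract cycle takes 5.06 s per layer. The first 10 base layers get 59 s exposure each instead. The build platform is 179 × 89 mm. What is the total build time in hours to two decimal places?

6.80 hours

Layers = ⌈165/0.1⌉ = 1650.
Base layers = 10 × (59 + 5.06), so 640.6 s.
Regular layers = 1640 × (9.48 + 5.06) = 23845.6 s.
Sum: 640.6 + 23845.6 = 24486.2 s → 6.80 hours.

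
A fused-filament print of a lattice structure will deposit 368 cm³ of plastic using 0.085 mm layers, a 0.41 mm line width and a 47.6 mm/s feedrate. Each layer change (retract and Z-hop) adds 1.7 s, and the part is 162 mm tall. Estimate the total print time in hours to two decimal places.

Bead cross-section = 0.085 × 0.41 = 0.03485 mm².
Total extruded path = 368000/0.03485 = 10559540.9 mm.
Extrusion time: 10559540.9 / 47.6 → 221839.1 s.
Number of layers: 162 / 0.085 → 1906 (rounded up).
Non-print overhead = 1906 × 1.7 = 3240.2 s.
Altogether 221839.1 + 3240.2 = 225079.3 s, i.e. 62.52 hours.

62.52 hours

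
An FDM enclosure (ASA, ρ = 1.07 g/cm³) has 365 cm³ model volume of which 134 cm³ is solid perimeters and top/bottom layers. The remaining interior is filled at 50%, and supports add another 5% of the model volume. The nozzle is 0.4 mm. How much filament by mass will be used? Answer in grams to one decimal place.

286.5 g

Interior volume = 365 − 134 = 231 cm³.
Infill deposited = 0.50 × 231, so 115.5 cm³.
Support: 0.05 × 365 → 18.25 cm³.
Total printed volume: 134 + 115.5 + 18.25 → 267.75 cm³.
Mass = 267.75 × 1.07 = 286.4925 g.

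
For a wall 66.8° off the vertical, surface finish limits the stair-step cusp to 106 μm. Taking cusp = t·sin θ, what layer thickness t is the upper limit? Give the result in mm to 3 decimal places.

Layer height = cusp / sin(66.8°) = 0.106 / 0.9191 = 0.115 mm.

0.115 mm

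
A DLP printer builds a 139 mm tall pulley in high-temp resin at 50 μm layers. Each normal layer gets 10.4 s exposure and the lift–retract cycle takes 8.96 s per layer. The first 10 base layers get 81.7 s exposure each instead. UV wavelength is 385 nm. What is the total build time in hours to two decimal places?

Layer count = ceil(139 / 0.05) = 2780.
Burn-in layers = 10 × (81.7 + 8.96), so 906.6 s.
Regular layers = 2770 × (10.4 + 8.96) = 53627.2 s.
Sum: 906.6 + 53627.2 = 54533.8 s → 15.15 hours.

15.15 hours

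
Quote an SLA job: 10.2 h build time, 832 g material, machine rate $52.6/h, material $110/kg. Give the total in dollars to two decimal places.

$628.04

Time charge = 52.6 × 10.2, so $536.52.
Feedstock cost: 110 × 832/1000 → $91.52.
Job cost: 536.52 + 91.52 = $628.04.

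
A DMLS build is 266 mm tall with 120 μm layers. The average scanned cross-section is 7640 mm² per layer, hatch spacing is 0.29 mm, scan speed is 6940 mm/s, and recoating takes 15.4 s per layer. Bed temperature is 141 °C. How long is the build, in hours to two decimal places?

Number of layers: 266 / 0.12 → 2217 (rounded up).
Hatch length per layer: 7640 / 0.29 → 26344.8 mm.
Per-layer scan time = 26344.8 / 6940, so 3.7961 s.
Per-layer time = 3.7961 + 15.4 = 19.1961 s.
2217 layers × 19.1961 s/layer = 42557.7537 s, i.e. 11.82 hours.

11.82 hours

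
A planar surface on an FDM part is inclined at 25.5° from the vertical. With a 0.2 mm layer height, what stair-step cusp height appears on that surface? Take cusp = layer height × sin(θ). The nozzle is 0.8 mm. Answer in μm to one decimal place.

Cusp = layer height × sin(25.5°) = 0.2 × 0.4305 = 0.0861 mm = 86.1 μm.

86.1 μm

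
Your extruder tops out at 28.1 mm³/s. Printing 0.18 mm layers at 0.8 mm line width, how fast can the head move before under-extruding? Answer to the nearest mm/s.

Bead cross-section = 0.18 × 0.8 = 0.144 mm².
v_max = Q/A = 28.1/0.144 = 195.14 mm/s → 195 mm/s.

195 mm/s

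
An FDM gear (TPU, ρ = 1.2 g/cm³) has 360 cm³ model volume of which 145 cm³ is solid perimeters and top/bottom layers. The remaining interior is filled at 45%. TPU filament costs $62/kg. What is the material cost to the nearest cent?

Volume inside the shell = 360 − 145, so 215 cm³.
Infill volume: 0.45 × 215 → 96.75 cm³.
Total extruded = 145 + 96.75 = 241.75 cm³.
Mass = 241.75 × 1.2 = 290.1 g.
At $62/kg: 290.1/1000 × 62 = $17.99.

$17.99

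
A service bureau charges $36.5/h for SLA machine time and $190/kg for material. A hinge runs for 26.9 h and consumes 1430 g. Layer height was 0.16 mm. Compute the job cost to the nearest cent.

$1253.55

Machine cost = 36.5 × 26.9, so $981.85.
Feedstock cost: 190 × 1430/1000 → $271.70.
Job cost: 981.85 + 271.70 = $1253.55.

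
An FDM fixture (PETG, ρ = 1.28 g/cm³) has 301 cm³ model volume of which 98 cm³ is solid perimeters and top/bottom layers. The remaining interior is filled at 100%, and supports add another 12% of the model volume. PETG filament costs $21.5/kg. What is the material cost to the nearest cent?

Infill region = 301 − 98 = 203 cm³.
Deposited infill = 1.00 × 203, so 203 cm³.
Support = 0.12 × 301 = 36.12 cm³.
Total extruded = 98 + 203 + 36.12, so 337.12 cm³.
Mass = 337.12 × 1.28, so 431.5136 g.
At $21.5/kg: 431.5136/1000 × 21.5 = $9.28.

$9.28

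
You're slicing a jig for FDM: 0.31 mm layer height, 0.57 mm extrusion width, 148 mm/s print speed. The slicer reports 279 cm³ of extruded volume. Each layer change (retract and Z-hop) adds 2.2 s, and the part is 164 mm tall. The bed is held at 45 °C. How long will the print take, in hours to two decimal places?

Line area = 0.31 × 0.57 = 0.1767 mm².
Toolpath length = 279 cm³ / 0.1767 mm² = 279000 / 0.1767 = 1578947.4 mm.
Time extruding: 1578947.4 / 148 → 10668.6 s.
Layer count = ceil(164 / 0.31) = 530.
Layer-change overhead = 530 × 2.2, so 1166 s.
Total = 10668.6 + 1166 = 11834.6 s = 3.29 hours.

3.29 hours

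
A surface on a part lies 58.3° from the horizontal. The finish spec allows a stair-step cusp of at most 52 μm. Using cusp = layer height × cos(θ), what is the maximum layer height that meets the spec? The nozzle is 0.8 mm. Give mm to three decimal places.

t = h_c / cos θ = 0.052 / 0.5255 = 0.099 mm.

0.099 mm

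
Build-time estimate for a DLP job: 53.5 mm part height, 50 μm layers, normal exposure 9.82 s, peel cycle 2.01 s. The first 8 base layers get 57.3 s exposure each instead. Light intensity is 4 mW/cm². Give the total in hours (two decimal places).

Layer count = ceil(53.5 / 0.05) = 1070.
Base layers: 8 × (57.3 + 2.01) → 474.48 s.
Regular layers = 1062 × (9.82 + 2.01), so 12563.46 s.
Sum: 474.48 + 12563.46 = 13037.94 s → 3.62 hours.

3.62 hours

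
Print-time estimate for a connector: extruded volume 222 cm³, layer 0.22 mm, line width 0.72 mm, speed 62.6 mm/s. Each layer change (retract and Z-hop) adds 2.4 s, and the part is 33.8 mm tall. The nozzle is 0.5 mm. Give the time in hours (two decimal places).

6.32 hours

Line area: 0.22 × 0.72 → 0.1584 mm².
Path length: 222000 mm³ / 0.1584 mm² → 1401515.2 mm.
Time extruding: 1401515.2 / 62.6 → 22388.4 s.
Layer count = ceil(33.8 / 0.22) = 154.
Layer-change overhead = 154 × 2.4, so 369.6 s.
Total = 22388.4 + 369.6 = 22758 s = 6.32 hours.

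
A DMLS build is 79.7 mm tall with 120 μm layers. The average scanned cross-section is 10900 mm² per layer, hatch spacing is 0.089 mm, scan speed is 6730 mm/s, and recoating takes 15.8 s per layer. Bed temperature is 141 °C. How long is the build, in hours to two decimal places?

Number of layers: 79.7 / 0.12 → 665 (rounded up).
Per-layer scan distance: 10900 / 0.089 → 122471.9 mm.
Laser time per layer = 122471.9 / 6730, so 18.1979 s.
Time per layer = 18.1979 + 15.8, so 33.9979 s.
Build time = 665 × 33.9979 = 22608.6035 s = 6.28 hours.

6.28 hours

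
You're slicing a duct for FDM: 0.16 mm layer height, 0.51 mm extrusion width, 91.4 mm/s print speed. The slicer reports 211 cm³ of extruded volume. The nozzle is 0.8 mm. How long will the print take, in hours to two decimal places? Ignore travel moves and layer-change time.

Bead cross-section: 0.16 × 0.51 → 0.0816 mm².
Path length: 211000 mm³ / 0.0816 mm² → 2585784.3 mm.
Print-move time = 2585784.3 / 91.4 = 28290.9 s.
28290.9 s = 7.86 hours.

7.86 hours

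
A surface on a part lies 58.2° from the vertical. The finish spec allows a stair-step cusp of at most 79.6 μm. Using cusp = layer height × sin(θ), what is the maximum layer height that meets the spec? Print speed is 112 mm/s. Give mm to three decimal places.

0.094 mm

sin(58.2°) = 0.8499; t_max = 0.0796/0.8499 = 0.094 mm.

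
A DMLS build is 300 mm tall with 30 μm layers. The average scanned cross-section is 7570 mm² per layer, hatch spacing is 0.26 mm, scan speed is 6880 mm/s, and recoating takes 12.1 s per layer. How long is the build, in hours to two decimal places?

Number of layers: 300 / 0.03 → 10000 (rounded up).
Hatch length per layer = 7570 / 0.26, so 29115.4 mm.
Laser time per layer = 29115.4 / 6880 = 4.2319 s.
Layer cycle = 4.2319 + 12.1 = 16.3319 s.
10000 layers × 16.3319 s/layer = 163319 s, i.e. 45.37 hours.

45.37 hours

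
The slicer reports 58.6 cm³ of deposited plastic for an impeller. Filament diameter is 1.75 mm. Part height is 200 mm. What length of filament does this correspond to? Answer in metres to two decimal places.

Cross-section of 1.75 mm filament: π·(1.75/2)² = 2.4053 mm².
L = 58600 mm³ / 2.4053 mm² = 24362.87 mm, i.e. 24.36 m.

24.36 m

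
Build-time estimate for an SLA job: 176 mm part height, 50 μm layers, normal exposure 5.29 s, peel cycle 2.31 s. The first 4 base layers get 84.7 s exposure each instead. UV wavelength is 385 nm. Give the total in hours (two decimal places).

Number of layers: 176 / 0.05 → 3520 (rounded up).
Burn-in layers: 4 × (84.7 + 2.31) → 348.04 s.
Regular layers: 3516 × (5.29 + 2.31) → 26721.6 s.
Sum: 348.04 + 26721.6 = 27069.64 s → 7.52 hours.

7.52 hours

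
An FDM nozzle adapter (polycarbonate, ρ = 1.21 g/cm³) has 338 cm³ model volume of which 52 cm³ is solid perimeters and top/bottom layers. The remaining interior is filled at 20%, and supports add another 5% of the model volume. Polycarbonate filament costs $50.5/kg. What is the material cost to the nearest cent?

Interior volume = 338 − 52, so 286 cm³.
Deposited infill = 0.20 × 286, so 57.2 cm³.
Support: 0.05 × 338 → 16.9 cm³.
Total extruded = 52 + 57.2 + 16.9, so 126.1 cm³.
Mass = 126.1 × 1.21, so 152.581 g.
At $50.5/kg: 152.581/1000 × 50.5 = $7.71.

$7.71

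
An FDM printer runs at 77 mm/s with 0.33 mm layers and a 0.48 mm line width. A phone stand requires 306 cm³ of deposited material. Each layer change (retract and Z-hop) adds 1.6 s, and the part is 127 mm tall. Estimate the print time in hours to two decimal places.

Line area = 0.33 × 0.48, so 0.1584 mm².
Path length: 306000 mm³ / 0.1584 mm² → 1931818.2 mm.
Time extruding = 1931818.2 / 77, so 25088.5 s.
Number of layers: 127 / 0.33 → 385 (rounded up).
Non-print overhead = 385 × 1.6 = 616 s.
Total = 25088.5 + 616 = 25704.5 s = 7.14 hours.

7.14 hours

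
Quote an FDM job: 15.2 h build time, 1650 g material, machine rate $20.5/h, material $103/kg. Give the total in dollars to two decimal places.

Time charge: 20.5 × 15.2 → $311.60.
Material cost = 103 × 1650/1000, so $169.95.
Job cost: 311.60 + 169.95 = $481.55.

$481.55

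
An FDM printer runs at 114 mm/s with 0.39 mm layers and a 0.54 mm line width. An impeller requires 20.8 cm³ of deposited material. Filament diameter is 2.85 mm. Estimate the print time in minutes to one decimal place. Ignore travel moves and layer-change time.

Bead cross-section: 0.39 × 0.54 → 0.2106 mm².
Path length: 20800 mm³ / 0.2106 mm² → 98765.4 mm.
Time extruding = 98765.4 / 114 = 866.4 s.
866.4 s = 14.4 minutes.

14.4 minutes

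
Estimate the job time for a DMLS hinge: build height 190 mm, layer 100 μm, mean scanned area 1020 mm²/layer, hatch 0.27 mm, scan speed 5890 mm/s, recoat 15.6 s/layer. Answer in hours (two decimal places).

Number of layers: 190 / 0.1 → 1900 (rounded up).
Scan path per layer = 1020 / 0.27, so 3777.8 mm.
Scan time per layer: 3777.8 / 5890 → 0.6414 s.
Per-layer time = 0.6414 + 15.6 = 16.2414 s.
Total: 1900 × 16.2414 s = 30858.66 s → 8.57 hours.

8.57 hours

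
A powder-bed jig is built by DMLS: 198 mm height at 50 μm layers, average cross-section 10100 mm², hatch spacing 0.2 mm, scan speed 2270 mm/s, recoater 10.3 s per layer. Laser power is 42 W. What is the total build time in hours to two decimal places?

35.80 hours

Layer count = ceil(198 / 0.05) = 3960.
Per-layer scan distance = 10100 / 0.2 = 50500 mm.
Laser time per layer = 50500 / 2270 = 22.2467 s.
Per-layer time = 22.2467 + 10.3, so 32.5467 s.
3960 layers × 32.5467 s/layer = 128884.932 s, i.e. 35.80 hours.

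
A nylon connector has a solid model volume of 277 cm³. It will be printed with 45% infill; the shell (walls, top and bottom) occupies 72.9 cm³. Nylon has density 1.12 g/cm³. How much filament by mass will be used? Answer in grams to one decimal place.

184.5 g

Volume inside the shell = 277 − 72.9 = 204.1 cm³.
Infill deposited = 0.45 × 204.1, so 91.845 cm³.
Total extruded = 72.9 + 91.845, so 164.745 cm³.
Mass: 164.745 × 1.12 → 184.5144 g.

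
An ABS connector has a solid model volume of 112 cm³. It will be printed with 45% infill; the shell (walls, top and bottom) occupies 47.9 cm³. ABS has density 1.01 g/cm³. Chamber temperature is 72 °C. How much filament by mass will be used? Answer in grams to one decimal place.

Volume inside the shell = 112 − 47.9, so 64.1 cm³.
Infill deposited = 0.45 × 64.1 = 28.845 cm³.
Total extruded = 47.9 + 28.845, so 76.745 cm³.
Mass: 76.745 × 1.01 → 77.51245 g.

77.5 g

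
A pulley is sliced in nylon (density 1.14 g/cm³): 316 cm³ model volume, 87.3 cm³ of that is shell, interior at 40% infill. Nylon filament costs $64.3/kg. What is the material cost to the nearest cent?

Infill region: 316 − 87.3 → 228.7 cm³.
Infill volume = 0.40 × 228.7 = 91.48 cm³.
Total printed volume = 87.3 + 91.48, so 178.78 cm³.
Mass: 178.78 × 1.14 → 203.8092 g.
Cost = 203.8092 g / 1000 × $64.3/kg = $13.10.

$13.10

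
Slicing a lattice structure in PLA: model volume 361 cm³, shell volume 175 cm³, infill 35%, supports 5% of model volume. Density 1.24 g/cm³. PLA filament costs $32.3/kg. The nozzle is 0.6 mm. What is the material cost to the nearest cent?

Interior volume = 361 − 175, so 186 cm³.
Infill deposited: 0.35 × 186 → 65.1 cm³.
Support: 0.05 × 361 → 18.05 cm³.
Deposited volume = 175 + 65.1 + 18.05 = 258.15 cm³.
Mass = 258.15 × 1.24 = 320.106 g.
Cost = 320.106 g / 1000 × $32.3/kg = $10.34.

$10.34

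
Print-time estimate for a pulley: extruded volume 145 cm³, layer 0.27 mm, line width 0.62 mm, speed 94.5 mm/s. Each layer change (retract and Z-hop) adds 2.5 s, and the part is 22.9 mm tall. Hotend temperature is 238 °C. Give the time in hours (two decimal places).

Bead cross-section: 0.27 × 0.62 → 0.1674 mm².
Toolpath length = 145 cm³ / 0.1674 mm² = 145000 / 0.1674 = 866188.8 mm.
Extrusion time = 866188.8 / 94.5, so 9166 s.
Layers = ⌈22.9/0.27⌉ = 85.
Layer-change overhead = 85 × 2.5, so 212.5 s.
Altogether 9166 + 212.5 = 9378.5 s, i.e. 2.61 hours.

2.61 hours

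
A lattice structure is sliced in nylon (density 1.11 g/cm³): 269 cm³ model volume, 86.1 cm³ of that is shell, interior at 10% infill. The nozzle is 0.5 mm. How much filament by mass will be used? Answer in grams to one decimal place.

Interior volume = 269 − 86.1, so 182.9 cm³.
Deposited infill: 0.10 × 182.9 → 18.29 cm³.
Total extruded = 86.1 + 18.29, so 104.39 cm³.
Mass = 104.39 × 1.11, so 115.8729 g.

115.9 g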